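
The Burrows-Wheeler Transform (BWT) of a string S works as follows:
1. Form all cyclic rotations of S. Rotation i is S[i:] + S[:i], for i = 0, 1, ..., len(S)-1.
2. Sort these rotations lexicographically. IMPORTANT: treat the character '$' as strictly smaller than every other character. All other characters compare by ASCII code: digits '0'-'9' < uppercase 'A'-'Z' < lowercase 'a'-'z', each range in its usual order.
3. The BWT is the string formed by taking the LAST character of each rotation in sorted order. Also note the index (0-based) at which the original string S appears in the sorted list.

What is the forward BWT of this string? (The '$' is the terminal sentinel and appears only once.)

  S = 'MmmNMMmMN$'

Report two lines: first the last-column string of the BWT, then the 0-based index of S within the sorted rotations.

All 10 rotations (rotation i = S[i:]+S[:i]):
  rot[0] = MmmNMMmMN$
  rot[1] = mmNMMmMN$M
  rot[2] = mNMMmMN$Mm
  rot[3] = NMMmMN$Mmm
  rot[4] = MMmMN$MmmN
  rot[5] = MmMN$MmmNM
  rot[6] = mMN$MmmNMM
  rot[7] = MN$MmmNMMm
  rot[8] = N$MmmNMMmM
  rot[9] = $MmmNMMmMN
Sorted (with $ < everything):
  sorted[0] = $MmmNMMmMN  (last char: 'N')
  sorted[1] = MMmMN$MmmN  (last char: 'N')
  sorted[2] = MN$MmmNMMm  (last char: 'm')
  sorted[3] = MmMN$MmmNM  (last char: 'M')
  sorted[4] = MmmNMMmMN$  (last char: '$')
  sorted[5] = N$MmmNMMmM  (last char: 'M')
  sorted[6] = NMMmMN$Mmm  (last char: 'm')
  sorted[7] = mMN$MmmNMM  (last char: 'M')
  sorted[8] = mNMMmMN$Mm  (last char: 'm')
  sorted[9] = mmNMMmMN$M  (last char: 'M')
Last column: NNmM$MmMmM
Original string S is at sorted index 4

Answer: NNmM$MmMmM
4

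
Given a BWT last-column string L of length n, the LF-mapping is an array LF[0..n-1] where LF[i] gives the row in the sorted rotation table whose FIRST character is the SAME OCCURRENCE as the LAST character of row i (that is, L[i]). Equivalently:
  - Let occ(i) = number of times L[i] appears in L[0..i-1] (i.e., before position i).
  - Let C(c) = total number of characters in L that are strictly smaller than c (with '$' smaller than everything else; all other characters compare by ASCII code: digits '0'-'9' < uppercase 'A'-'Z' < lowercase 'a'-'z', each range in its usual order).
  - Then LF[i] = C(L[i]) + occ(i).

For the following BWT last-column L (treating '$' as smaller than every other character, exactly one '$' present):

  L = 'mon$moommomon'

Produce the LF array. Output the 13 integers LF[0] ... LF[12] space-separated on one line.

Char counts: '$':1, 'm':5, 'n':2, 'o':5
C (first-col start): C('$')=0, C('m')=1, C('n')=6, C('o')=8
L[0]='m': occ=0, LF[0]=C('m')+0=1+0=1
L[1]='o': occ=0, LF[1]=C('o')+0=8+0=8
L[2]='n': occ=0, LF[2]=C('n')+0=6+0=6
L[3]='$': occ=0, LF[3]=C('$')+0=0+0=0
L[4]='m': occ=1, LF[4]=C('m')+1=1+1=2
L[5]='o': occ=1, LF[5]=C('o')+1=8+1=9
L[6]='o': occ=2, LF[6]=C('o')+2=8+2=10
L[7]='m': occ=2, LF[7]=C('m')+2=1+2=3
L[8]='m': occ=3, LF[8]=C('m')+3=1+3=4
L[9]='o': occ=3, LF[9]=C('o')+3=8+3=11
L[10]='m': occ=4, LF[10]=C('m')+4=1+4=5
L[11]='o': occ=4, LF[11]=C('o')+4=8+4=12
L[12]='n': occ=1, LF[12]=C('n')+1=6+1=7

Answer: 1 8 6 0 2 9 10 3 4 11 5 12 7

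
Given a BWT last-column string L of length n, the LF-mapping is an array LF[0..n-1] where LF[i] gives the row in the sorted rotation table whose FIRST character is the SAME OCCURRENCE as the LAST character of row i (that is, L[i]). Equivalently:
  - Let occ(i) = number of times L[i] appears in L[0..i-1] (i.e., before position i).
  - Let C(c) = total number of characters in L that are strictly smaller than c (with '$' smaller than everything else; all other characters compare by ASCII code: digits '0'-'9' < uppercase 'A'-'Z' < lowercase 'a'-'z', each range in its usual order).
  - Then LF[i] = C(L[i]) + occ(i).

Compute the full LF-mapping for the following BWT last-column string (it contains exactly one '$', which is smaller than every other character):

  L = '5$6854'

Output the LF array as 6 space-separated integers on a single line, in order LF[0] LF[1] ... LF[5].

Answer: 2 0 4 5 3 1

Derivation:
Char counts: '$':1, '4':1, '5':2, '6':1, '8':1
C (first-col start): C('$')=0, C('4')=1, C('5')=2, C('6')=4, C('8')=5
L[0]='5': occ=0, LF[0]=C('5')+0=2+0=2
L[1]='$': occ=0, LF[1]=C('$')+0=0+0=0
L[2]='6': occ=0, LF[2]=C('6')+0=4+0=4
L[3]='8': occ=0, LF[3]=C('8')+0=5+0=5
L[4]='5': occ=1, LF[4]=C('5')+1=2+1=3
L[5]='4': occ=0, LF[5]=C('4')+0=1+0=1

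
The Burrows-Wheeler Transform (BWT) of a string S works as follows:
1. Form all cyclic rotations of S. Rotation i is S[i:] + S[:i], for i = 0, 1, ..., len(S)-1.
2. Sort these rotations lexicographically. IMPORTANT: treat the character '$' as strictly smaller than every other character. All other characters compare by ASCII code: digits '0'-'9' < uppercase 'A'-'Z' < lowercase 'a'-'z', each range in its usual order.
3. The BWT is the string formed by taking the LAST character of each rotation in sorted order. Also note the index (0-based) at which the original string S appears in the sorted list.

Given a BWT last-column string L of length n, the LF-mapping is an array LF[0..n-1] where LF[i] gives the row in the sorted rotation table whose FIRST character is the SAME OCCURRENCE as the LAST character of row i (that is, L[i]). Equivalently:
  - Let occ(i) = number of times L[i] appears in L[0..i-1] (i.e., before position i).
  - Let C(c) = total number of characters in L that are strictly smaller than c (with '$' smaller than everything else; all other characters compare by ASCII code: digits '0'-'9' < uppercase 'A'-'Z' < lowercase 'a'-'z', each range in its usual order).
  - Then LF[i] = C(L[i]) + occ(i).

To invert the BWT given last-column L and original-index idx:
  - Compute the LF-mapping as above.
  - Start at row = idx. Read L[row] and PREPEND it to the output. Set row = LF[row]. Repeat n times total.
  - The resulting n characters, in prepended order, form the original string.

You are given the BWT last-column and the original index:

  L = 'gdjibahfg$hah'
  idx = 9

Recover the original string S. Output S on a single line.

Answer: hhjaibdafghg$

Derivation:
LF mapping: 6 4 12 11 3 1 8 5 7 0 9 2 10
Walk LF starting at row 9, prepending L[row]:
  step 1: row=9, L[9]='$', prepend. Next row=LF[9]=0
  step 2: row=0, L[0]='g', prepend. Next row=LF[0]=6
  step 3: row=6, L[6]='h', prepend. Next row=LF[6]=8
  step 4: row=8, L[8]='g', prepend. Next row=LF[8]=7
  step 5: row=7, L[7]='f', prepend. Next row=LF[7]=5
  step 6: row=5, L[5]='a', prepend. Next row=LF[5]=1
  step 7: row=1, L[1]='d', prepend. Next row=LF[1]=4
  step 8: row=4, L[4]='b', prepend. Next row=LF[4]=3
  step 9: row=3, L[3]='i', prepend. Next row=LF[3]=11
  step 10: row=11, L[11]='a', prepend. Next row=LF[11]=2
  step 11: row=2, L[2]='j', prepend. Next row=LF[2]=12
  step 12: row=12, L[12]='h', prepend. Next row=LF[12]=10
  step 13: row=10, L[10]='h', prepend. Next row=LF[10]=9
Reversed output: hhjaibdafghg$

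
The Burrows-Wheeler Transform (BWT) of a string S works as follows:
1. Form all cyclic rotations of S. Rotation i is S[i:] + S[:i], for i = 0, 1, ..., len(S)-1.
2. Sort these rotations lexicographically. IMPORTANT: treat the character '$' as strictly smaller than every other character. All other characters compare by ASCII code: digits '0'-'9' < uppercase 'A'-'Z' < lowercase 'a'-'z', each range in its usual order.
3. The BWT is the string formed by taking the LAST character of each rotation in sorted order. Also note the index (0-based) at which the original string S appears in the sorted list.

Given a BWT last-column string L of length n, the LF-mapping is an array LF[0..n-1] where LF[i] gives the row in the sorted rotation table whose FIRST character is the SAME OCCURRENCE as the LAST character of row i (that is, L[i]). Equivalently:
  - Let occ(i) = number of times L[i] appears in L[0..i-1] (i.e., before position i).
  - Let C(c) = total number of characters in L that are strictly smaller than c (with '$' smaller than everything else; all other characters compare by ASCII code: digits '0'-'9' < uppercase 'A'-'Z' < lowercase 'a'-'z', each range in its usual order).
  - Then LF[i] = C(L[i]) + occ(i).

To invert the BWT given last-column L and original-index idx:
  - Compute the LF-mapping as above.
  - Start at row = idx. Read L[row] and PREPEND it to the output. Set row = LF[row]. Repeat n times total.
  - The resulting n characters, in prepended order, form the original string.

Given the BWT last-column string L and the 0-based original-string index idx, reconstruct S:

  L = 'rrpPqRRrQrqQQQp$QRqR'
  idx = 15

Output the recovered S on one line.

LF mapping: 16 17 11 1 13 7 8 18 2 19 14 3 4 5 12 0 6 9 15 10
Walk LF starting at row 15, prepending L[row]:
  step 1: row=15, L[15]='$', prepend. Next row=LF[15]=0
  step 2: row=0, L[0]='r', prepend. Next row=LF[0]=16
  step 3: row=16, L[16]='Q', prepend. Next row=LF[16]=6
  step 4: row=6, L[6]='R', prepend. Next row=LF[6]=8
  step 5: row=8, L[8]='Q', prepend. Next row=LF[8]=2
  step 6: row=2, L[2]='p', prepend. Next row=LF[2]=11
  step 7: row=11, L[11]='Q', prepend. Next row=LF[11]=3
  step 8: row=3, L[3]='P', prepend. Next row=LF[3]=1
  step 9: row=1, L[1]='r', prepend. Next row=LF[1]=17
  step 10: row=17, L[17]='R', prepend. Next row=LF[17]=9
  step 11: row=9, L[9]='r', prepend. Next row=LF[9]=19
  step 12: row=19, L[19]='R', prepend. Next row=LF[19]=10
  step 13: row=10, L[10]='q', prepend. Next row=LF[10]=14
  step 14: row=14, L[14]='p', prepend. Next row=LF[14]=12
  step 15: row=12, L[12]='Q', prepend. Next row=LF[12]=4
  step 16: row=4, L[4]='q', prepend. Next row=LF[4]=13
  step 17: row=13, L[13]='Q', prepend. Next row=LF[13]=5
  step 18: row=5, L[5]='R', prepend. Next row=LF[5]=7
  step 19: row=7, L[7]='r', prepend. Next row=LF[7]=18
  step 20: row=18, L[18]='q', prepend. Next row=LF[18]=15
Reversed output: qrRQqQpqRrRrPQpQRQr$

Answer: qrRQqQpqRrRrPQpQRQr$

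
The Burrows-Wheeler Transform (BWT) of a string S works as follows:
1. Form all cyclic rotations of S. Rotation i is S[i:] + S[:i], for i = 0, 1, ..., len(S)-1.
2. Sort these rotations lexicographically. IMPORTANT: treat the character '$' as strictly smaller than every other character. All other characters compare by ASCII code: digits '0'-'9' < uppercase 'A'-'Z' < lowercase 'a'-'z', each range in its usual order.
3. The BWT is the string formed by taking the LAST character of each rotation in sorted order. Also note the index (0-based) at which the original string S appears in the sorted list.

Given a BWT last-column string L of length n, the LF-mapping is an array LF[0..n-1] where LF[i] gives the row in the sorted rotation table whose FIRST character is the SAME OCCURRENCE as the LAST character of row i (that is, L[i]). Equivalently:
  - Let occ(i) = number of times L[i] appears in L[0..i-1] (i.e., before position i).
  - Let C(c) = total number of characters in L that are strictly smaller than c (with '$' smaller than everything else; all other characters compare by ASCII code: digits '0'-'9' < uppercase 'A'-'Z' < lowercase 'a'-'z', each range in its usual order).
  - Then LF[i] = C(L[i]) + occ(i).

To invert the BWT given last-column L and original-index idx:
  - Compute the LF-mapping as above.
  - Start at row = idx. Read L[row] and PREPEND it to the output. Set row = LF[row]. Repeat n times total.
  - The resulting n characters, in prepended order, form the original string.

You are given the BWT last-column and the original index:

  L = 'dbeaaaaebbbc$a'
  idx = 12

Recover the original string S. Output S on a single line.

LF mapping: 11 6 12 1 2 3 4 13 7 8 9 10 0 5
Walk LF starting at row 12, prepending L[row]:
  step 1: row=12, L[12]='$', prepend. Next row=LF[12]=0
  step 2: row=0, L[0]='d', prepend. Next row=LF[0]=11
  step 3: row=11, L[11]='c', prepend. Next row=LF[11]=10
  step 4: row=10, L[10]='b', prepend. Next row=LF[10]=9
  step 5: row=9, L[9]='b', prepend. Next row=LF[9]=8
  step 6: row=8, L[8]='b', prepend. Next row=LF[8]=7
  step 7: row=7, L[7]='e', prepend. Next row=LF[7]=13
  step 8: row=13, L[13]='a', prepend. Next row=LF[13]=5
  step 9: row=5, L[5]='a', prepend. Next row=LF[5]=3
  step 10: row=3, L[3]='a', prepend. Next row=LF[3]=1
  step 11: row=1, L[1]='b', prepend. Next row=LF[1]=6
  step 12: row=6, L[6]='a', prepend. Next row=LF[6]=4
  step 13: row=4, L[4]='a', prepend. Next row=LF[4]=2
  step 14: row=2, L[2]='e', prepend. Next row=LF[2]=12
Reversed output: eaabaaaebbbcd$

Answer: eaabaaaebbbcd$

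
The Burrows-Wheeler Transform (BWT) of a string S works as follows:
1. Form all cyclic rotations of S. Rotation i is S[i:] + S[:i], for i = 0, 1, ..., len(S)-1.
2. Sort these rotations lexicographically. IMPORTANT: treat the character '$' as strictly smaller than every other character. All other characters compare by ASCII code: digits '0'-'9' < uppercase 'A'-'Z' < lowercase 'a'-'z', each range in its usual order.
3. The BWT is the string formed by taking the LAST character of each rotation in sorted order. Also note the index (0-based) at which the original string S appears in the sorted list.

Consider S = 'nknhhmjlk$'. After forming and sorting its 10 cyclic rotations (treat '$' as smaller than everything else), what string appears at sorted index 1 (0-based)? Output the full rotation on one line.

Answer: hhmjlk$nkn

Derivation:
All 10 rotations (rotation i = S[i:]+S[:i]):
  rot[0] = nknhhmjlk$
  rot[1] = knhhmjlk$n
  rot[2] = nhhmjlk$nk
  rot[3] = hhmjlk$nkn
  rot[4] = hmjlk$nknh
  rot[5] = mjlk$nknhh
  rot[6] = jlk$nknhhm
  rot[7] = lk$nknhhmj
  rot[8] = k$nknhhmjl
  rot[9] = $nknhhmjlk
Sorted (with $ < everything):
  sorted[0] = $nknhhmjlk
  sorted[1] = hhmjlk$nkn
  sorted[2] = hmjlk$nknh
  sorted[3] = jlk$nknhhm
  sorted[4] = k$nknhhmjl
  sorted[5] = knhhmjlk$n
  sorted[6] = lk$nknhhmj
  sorted[7] = mjlk$nknhh
  sorted[8] = nhhmjlk$nk
  sorted[9] = nknhhmjlk$
sorted[1] = hhmjlk$nkn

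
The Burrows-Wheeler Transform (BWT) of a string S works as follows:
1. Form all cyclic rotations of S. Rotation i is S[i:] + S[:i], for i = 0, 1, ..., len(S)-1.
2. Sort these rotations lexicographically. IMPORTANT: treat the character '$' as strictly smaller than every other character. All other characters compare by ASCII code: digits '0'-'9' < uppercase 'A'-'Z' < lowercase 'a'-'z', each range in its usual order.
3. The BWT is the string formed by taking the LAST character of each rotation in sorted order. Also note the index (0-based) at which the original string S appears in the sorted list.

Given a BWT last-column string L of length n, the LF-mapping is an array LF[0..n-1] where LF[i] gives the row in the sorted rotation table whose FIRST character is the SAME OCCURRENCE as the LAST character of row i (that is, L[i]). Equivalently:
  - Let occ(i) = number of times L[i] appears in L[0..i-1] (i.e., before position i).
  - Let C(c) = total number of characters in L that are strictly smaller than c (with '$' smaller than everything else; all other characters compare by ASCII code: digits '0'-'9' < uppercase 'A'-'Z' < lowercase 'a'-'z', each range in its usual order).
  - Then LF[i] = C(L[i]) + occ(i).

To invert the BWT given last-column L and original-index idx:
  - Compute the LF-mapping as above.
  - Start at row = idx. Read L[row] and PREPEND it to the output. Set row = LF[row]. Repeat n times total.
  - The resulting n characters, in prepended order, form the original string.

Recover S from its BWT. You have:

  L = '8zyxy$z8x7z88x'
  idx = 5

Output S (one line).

LF mapping: 2 11 9 6 10 0 12 3 7 1 13 4 5 8
Walk LF starting at row 5, prepending L[row]:
  step 1: row=5, L[5]='$', prepend. Next row=LF[5]=0
  step 2: row=0, L[0]='8', prepend. Next row=LF[0]=2
  step 3: row=2, L[2]='y', prepend. Next row=LF[2]=9
  step 4: row=9, L[9]='7', prepend. Next row=LF[9]=1
  step 5: row=1, L[1]='z', prepend. Next row=LF[1]=11
  step 6: row=11, L[11]='8', prepend. Next row=LF[11]=4
  step 7: row=4, L[4]='y', prepend. Next row=LF[4]=10
  step 8: row=10, L[10]='z', prepend. Next row=LF[10]=13
  step 9: row=13, L[13]='x', prepend. Next row=LF[13]=8
  step 10: row=8, L[8]='x', prepend. Next row=LF[8]=7
  step 11: row=7, L[7]='8', prepend. Next row=LF[7]=3
  step 12: row=3, L[3]='x', prepend. Next row=LF[3]=6
  step 13: row=6, L[6]='z', prepend. Next row=LF[6]=12
  step 14: row=12, L[12]='8', prepend. Next row=LF[12]=5
Reversed output: 8zx8xxzy8z7y8$

Answer: 8zx8xxzy8z7y8$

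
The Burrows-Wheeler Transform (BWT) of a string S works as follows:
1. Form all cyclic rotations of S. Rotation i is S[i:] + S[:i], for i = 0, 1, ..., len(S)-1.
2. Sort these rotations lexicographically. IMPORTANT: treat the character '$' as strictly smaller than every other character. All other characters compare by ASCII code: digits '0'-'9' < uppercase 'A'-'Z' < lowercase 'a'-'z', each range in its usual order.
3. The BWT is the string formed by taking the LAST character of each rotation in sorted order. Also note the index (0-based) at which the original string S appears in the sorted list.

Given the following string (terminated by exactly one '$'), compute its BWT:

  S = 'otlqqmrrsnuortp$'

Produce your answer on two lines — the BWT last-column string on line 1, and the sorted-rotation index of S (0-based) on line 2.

Answer: ptqsu$tqlmrororn
5

Derivation:
All 16 rotations (rotation i = S[i:]+S[:i]):
  rot[0] = otlqqmrrsnuortp$
  rot[1] = tlqqmrrsnuortp$o
  rot[2] = lqqmrrsnuortp$ot
  rot[3] = qqmrrsnuortp$otl
  rot[4] = qmrrsnuortp$otlq
  rot[5] = mrrsnuortp$otlqq
  rot[6] = rrsnuortp$otlqqm
  rot[7] = rsnuortp$otlqqmr
  rot[8] = snuortp$otlqqmrr
  rot[9] = nuortp$otlqqmrrs
  rot[10] = uortp$otlqqmrrsn
  rot[11] = ortp$otlqqmrrsnu
  rot[12] = rtp$otlqqmrrsnuo
  rot[13] = tp$otlqqmrrsnuor
  rot[14] = p$otlqqmrrsnuort
  rot[15] = $otlqqmrrsnuortp
Sorted (with $ < everything):
  sorted[0] = $otlqqmrrsnuortp  (last char: 'p')
  sorted[1] = lqqmrrsnuortp$ot  (last char: 't')
  sorted[2] = mrrsnuortp$otlqq  (last char: 'q')
  sorted[3] = nuortp$otlqqmrrs  (last char: 's')
  sorted[4] = ortp$otlqqmrrsnu  (last char: 'u')
  sorted[5] = otlqqmrrsnuortp$  (last char: '$')
  sorted[6] = p$otlqqmrrsnuort  (last char: 't')
  sorted[7] = qmrrsnuortp$otlq  (last char: 'q')
  sorted[8] = qqmrrsnuortp$otl  (last char: 'l')
  sorted[9] = rrsnuortp$otlqqm  (last char: 'm')
  sorted[10] = rsnuortp$otlqqmr  (last char: 'r')
  sorted[11] = rtp$otlqqmrrsnuo  (last char: 'o')
  sorted[12] = snuortp$otlqqmrr  (last char: 'r')
  sorted[13] = tlqqmrrsnuortp$o  (last char: 'o')
  sorted[14] = tp$otlqqmrrsnuor  (last char: 'r')
  sorted[15] = uortp$otlqqmrrsn  (last char: 'n')
Last column: ptqsu$tqlmrororn
Original string S is at sorted index 5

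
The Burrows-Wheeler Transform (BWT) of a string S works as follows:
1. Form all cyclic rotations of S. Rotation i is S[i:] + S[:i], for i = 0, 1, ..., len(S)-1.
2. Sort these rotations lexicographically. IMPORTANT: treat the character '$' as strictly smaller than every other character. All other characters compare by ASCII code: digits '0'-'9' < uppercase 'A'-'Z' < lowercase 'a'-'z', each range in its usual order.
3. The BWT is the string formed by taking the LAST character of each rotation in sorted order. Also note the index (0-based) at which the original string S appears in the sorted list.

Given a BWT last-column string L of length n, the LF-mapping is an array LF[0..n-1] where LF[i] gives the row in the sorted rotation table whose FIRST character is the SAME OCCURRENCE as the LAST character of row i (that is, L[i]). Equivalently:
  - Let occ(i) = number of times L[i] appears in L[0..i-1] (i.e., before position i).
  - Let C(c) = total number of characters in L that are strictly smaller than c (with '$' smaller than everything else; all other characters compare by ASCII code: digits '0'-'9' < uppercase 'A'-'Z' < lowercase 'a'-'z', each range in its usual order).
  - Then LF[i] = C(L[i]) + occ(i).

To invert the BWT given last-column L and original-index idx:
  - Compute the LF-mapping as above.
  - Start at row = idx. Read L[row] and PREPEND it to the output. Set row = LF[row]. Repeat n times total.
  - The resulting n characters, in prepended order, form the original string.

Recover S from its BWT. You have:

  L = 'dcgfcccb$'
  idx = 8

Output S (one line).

Answer: gcbfcccd$

Derivation:
LF mapping: 6 2 8 7 3 4 5 1 0
Walk LF starting at row 8, prepending L[row]:
  step 1: row=8, L[8]='$', prepend. Next row=LF[8]=0
  step 2: row=0, L[0]='d', prepend. Next row=LF[0]=6
  step 3: row=6, L[6]='c', prepend. Next row=LF[6]=5
  step 4: row=5, L[5]='c', prepend. Next row=LF[5]=4
  step 5: row=4, L[4]='c', prepend. Next row=LF[4]=3
  step 6: row=3, L[3]='f', prepend. Next row=LF[3]=7
  step 7: row=7, L[7]='b', prepend. Next row=LF[7]=1
  step 8: row=1, L[1]='c', prepend. Next row=LF[1]=2
  step 9: row=2, L[2]='g', prepend. Next row=LF[2]=8
Reversed output: gcbfcccd$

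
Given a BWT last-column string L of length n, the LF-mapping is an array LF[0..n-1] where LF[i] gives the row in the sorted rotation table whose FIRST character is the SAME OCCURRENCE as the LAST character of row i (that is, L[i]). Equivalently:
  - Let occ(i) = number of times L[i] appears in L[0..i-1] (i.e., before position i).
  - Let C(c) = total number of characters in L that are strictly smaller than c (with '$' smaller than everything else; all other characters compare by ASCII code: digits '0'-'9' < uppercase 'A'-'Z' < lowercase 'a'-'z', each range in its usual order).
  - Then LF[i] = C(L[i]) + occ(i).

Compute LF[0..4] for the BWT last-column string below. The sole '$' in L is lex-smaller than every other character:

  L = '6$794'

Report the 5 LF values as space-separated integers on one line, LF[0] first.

Char counts: '$':1, '4':1, '6':1, '7':1, '9':1
C (first-col start): C('$')=0, C('4')=1, C('6')=2, C('7')=3, C('9')=4
L[0]='6': occ=0, LF[0]=C('6')+0=2+0=2
L[1]='$': occ=0, LF[1]=C('$')+0=0+0=0
L[2]='7': occ=0, LF[2]=C('7')+0=3+0=3
L[3]='9': occ=0, LF[3]=C('9')+0=4+0=4
L[4]='4': occ=0, LF[4]=C('4')+0=1+0=1

Answer: 2 0 3 4 1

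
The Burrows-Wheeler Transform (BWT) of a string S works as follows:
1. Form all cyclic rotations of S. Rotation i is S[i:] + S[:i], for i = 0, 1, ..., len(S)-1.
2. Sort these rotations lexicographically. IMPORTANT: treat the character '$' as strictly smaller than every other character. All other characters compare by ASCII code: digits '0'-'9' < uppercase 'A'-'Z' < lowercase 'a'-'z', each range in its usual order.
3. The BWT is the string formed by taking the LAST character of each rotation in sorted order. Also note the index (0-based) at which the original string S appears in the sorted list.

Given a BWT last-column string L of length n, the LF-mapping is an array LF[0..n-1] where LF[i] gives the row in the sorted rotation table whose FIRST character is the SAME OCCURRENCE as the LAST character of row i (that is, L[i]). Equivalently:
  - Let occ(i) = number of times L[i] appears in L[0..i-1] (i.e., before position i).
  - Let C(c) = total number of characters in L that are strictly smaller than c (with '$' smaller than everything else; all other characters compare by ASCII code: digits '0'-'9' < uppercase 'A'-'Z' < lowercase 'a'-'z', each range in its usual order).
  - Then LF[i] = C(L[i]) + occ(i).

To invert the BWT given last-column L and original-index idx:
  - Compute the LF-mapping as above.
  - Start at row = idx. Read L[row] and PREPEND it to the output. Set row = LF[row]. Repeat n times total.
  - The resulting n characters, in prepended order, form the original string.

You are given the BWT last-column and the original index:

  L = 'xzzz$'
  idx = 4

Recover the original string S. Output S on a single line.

LF mapping: 1 2 3 4 0
Walk LF starting at row 4, prepending L[row]:
  step 1: row=4, L[4]='$', prepend. Next row=LF[4]=0
  step 2: row=0, L[0]='x', prepend. Next row=LF[0]=1
  step 3: row=1, L[1]='z', prepend. Next row=LF[1]=2
  step 4: row=2, L[2]='z', prepend. Next row=LF[2]=3
  step 5: row=3, L[3]='z', prepend. Next row=LF[3]=4
Reversed output: zzzx$

Answer: zzzx$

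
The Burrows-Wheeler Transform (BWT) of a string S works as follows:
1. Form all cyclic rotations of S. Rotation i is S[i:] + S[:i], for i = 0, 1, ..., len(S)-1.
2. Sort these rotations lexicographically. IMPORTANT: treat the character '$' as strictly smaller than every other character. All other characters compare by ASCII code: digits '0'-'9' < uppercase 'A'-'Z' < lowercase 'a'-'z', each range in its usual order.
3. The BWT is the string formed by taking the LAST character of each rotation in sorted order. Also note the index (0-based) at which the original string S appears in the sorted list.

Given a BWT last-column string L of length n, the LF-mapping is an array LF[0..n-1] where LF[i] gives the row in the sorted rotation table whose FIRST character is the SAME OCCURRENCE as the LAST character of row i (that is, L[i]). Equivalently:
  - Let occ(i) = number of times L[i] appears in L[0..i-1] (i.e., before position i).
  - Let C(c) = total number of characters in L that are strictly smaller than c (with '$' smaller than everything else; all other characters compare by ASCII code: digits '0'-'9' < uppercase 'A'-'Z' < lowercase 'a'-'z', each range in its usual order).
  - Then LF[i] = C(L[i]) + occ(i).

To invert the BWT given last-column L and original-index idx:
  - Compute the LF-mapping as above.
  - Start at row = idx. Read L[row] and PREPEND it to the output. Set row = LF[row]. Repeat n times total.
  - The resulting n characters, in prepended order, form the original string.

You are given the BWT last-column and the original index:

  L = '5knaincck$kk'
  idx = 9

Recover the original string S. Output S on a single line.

Answer: knickknack5$

Derivation:
LF mapping: 1 6 10 2 5 11 3 4 7 0 8 9
Walk LF starting at row 9, prepending L[row]:
  step 1: row=9, L[9]='$', prepend. Next row=LF[9]=0
  step 2: row=0, L[0]='5', prepend. Next row=LF[0]=1
  step 3: row=1, L[1]='k', prepend. Next row=LF[1]=6
  step 4: row=6, L[6]='c', prepend. Next row=LF[6]=3
  step 5: row=3, L[3]='a', prepend. Next row=LF[3]=2
  step 6: row=2, L[2]='n', prepend. Next row=LF[2]=10
  step 7: row=10, L[10]='k', prepend. Next row=LF[10]=8
  step 8: row=8, L[8]='k', prepend. Next row=LF[8]=7
  step 9: row=7, L[7]='c', prepend. Next row=LF[7]=4
  step 10: row=4, L[4]='i', prepend. Next row=LF[4]=5
  step 11: row=5, L[5]='n', prepend. Next row=LF[5]=11
  step 12: row=11, L[11]='k', prepend. Next row=LF[11]=9
Reversed output: knickknack5$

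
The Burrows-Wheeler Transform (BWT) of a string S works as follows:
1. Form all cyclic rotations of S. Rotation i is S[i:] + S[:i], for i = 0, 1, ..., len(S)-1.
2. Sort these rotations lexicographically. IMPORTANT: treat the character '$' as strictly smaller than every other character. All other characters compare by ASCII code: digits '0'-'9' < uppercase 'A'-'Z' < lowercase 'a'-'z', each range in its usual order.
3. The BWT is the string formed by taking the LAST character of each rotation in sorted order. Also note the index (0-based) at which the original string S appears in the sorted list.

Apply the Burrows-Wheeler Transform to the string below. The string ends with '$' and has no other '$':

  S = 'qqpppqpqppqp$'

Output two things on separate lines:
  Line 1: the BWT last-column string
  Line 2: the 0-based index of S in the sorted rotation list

All 13 rotations (rotation i = S[i:]+S[:i]):
  rot[0] = qqpppqpqppqp$
  rot[1] = qpppqpqppqp$q
  rot[2] = pppqpqppqp$qq
  rot[3] = ppqpqppqp$qqp
  rot[4] = pqpqppqp$qqpp
  rot[5] = qpqppqp$qqppp
  rot[6] = pqppqp$qqpppq
  rot[7] = qppqp$qqpppqp
  rot[8] = ppqp$qqpppqpq
  rot[9] = pqp$qqpppqpqp
  rot[10] = qp$qqpppqpqpp
  rot[11] = p$qqpppqpqppq
  rot[12] = $qqpppqpqppqp
Sorted (with $ < everything):
  sorted[0] = $qqpppqpqppqp  (last char: 'p')
  sorted[1] = p$qqpppqpqppq  (last char: 'q')
  sorted[2] = pppqpqppqp$qq  (last char: 'q')
  sorted[3] = ppqp$qqpppqpq  (last char: 'q')
  sorted[4] = ppqpqppqp$qqp  (last char: 'p')
  sorted[5] = pqp$qqpppqpqp  (last char: 'p')
  sorted[6] = pqppqp$qqpppq  (last char: 'q')
  sorted[7] = pqpqppqp$qqpp  (last char: 'p')
  sorted[8] = qp$qqpppqpqpp  (last char: 'p')
  sorted[9] = qpppqpqppqp$q  (last char: 'q')
  sorted[10] = qppqp$qqpppqp  (last char: 'p')
  sorted[11] = qpqppqp$qqppp  (last char: 'p')
  sorted[12] = qqpppqpqppqp$  (last char: '$')
Last column: pqqqppqppqpp$
Original string S is at sorted index 12

Answer: pqqqppqppqpp$
12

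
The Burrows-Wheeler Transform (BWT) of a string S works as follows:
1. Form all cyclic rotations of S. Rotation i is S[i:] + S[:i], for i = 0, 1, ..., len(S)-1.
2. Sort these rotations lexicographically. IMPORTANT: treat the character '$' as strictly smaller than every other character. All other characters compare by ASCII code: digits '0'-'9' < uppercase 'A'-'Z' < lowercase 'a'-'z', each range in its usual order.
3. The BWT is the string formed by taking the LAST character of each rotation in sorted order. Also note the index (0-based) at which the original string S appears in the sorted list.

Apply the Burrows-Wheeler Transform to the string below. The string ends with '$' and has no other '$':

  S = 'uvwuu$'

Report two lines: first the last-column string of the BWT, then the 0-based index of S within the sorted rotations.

Answer: uuw$uv
3

Derivation:
All 6 rotations (rotation i = S[i:]+S[:i]):
  rot[0] = uvwuu$
  rot[1] = vwuu$u
  rot[2] = wuu$uv
  rot[3] = uu$uvw
  rot[4] = u$uvwu
  rot[5] = $uvwuu
Sorted (with $ < everything):
  sorted[0] = $uvwuu  (last char: 'u')
  sorted[1] = u$uvwu  (last char: 'u')
  sorted[2] = uu$uvw  (last char: 'w')
  sorted[3] = uvwuu$  (last char: '$')
  sorted[4] = vwuu$u  (last char: 'u')
  sorted[5] = wuu$uv  (last char: 'v')
Last column: uuw$uv
Original string S is at sorted index 3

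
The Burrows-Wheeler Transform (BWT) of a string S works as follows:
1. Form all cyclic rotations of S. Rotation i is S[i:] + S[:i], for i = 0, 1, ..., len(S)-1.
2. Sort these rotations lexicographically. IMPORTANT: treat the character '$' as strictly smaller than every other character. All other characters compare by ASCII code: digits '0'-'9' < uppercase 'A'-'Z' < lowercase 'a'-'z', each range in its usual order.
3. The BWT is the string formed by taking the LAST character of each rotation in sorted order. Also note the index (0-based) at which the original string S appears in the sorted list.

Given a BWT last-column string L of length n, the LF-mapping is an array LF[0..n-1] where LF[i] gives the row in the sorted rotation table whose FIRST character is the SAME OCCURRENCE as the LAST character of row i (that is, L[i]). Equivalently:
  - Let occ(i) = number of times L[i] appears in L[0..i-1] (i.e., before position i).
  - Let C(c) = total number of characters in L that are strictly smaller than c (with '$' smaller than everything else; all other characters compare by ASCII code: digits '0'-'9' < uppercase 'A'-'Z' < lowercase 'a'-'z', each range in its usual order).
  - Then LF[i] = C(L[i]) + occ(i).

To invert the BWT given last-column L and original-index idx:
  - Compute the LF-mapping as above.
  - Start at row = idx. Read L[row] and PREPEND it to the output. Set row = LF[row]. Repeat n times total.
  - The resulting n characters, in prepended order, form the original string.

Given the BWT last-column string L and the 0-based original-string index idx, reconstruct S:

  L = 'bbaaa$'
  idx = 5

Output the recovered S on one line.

LF mapping: 4 5 1 2 3 0
Walk LF starting at row 5, prepending L[row]:
  step 1: row=5, L[5]='$', prepend. Next row=LF[5]=0
  step 2: row=0, L[0]='b', prepend. Next row=LF[0]=4
  step 3: row=4, L[4]='a', prepend. Next row=LF[4]=3
  step 4: row=3, L[3]='a', prepend. Next row=LF[3]=2
  step 5: row=2, L[2]='a', prepend. Next row=LF[2]=1
  step 6: row=1, L[1]='b', prepend. Next row=LF[1]=5
Reversed output: baaab$

Answer: baaab$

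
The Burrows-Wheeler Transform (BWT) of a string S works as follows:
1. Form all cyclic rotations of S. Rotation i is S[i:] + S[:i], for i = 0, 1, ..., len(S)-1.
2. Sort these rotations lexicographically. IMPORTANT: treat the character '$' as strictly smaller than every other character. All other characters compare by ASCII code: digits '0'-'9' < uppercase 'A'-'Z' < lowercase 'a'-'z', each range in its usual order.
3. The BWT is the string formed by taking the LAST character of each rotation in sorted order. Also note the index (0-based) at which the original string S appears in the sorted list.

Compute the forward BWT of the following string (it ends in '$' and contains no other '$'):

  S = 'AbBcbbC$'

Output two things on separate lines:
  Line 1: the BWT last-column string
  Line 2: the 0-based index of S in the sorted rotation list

All 8 rotations (rotation i = S[i:]+S[:i]):
  rot[0] = AbBcbbC$
  rot[1] = bBcbbC$A
  rot[2] = BcbbC$Ab
  rot[3] = cbbC$AbB
  rot[4] = bbC$AbBc
  rot[5] = bC$AbBcb
  rot[6] = C$AbBcbb
  rot[7] = $AbBcbbC
Sorted (with $ < everything):
  sorted[0] = $AbBcbbC  (last char: 'C')
  sorted[1] = AbBcbbC$  (last char: '$')
  sorted[2] = BcbbC$Ab  (last char: 'b')
  sorted[3] = C$AbBcbb  (last char: 'b')
  sorted[4] = bBcbbC$A  (last char: 'A')
  sorted[5] = bC$AbBcb  (last char: 'b')
  sorted[6] = bbC$AbBc  (last char: 'c')
  sorted[7] = cbbC$AbB  (last char: 'B')
Last column: C$bbAbcB
Original string S is at sorted index 1

Answer: C$bbAbcB
1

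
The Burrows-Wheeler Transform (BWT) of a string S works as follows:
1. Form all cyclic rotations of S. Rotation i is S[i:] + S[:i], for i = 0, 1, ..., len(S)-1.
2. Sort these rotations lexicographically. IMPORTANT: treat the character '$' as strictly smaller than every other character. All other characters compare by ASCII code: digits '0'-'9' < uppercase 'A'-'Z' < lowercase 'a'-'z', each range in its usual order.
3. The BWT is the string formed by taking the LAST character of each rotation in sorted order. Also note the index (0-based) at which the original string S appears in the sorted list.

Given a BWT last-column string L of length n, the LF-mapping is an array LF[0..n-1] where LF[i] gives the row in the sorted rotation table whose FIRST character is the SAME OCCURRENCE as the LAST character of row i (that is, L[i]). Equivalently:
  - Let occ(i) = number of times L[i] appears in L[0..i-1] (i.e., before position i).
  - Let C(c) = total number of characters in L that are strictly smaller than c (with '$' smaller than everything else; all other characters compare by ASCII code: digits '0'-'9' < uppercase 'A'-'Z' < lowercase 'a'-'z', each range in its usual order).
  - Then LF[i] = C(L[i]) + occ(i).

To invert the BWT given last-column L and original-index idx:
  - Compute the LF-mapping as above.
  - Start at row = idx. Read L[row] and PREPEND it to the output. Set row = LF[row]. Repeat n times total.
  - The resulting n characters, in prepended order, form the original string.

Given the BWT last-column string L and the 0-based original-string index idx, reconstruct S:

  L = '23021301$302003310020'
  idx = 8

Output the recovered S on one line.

LF mapping: 12 16 1 13 9 17 2 10 0 18 3 14 4 5 19 20 11 6 7 15 8
Walk LF starting at row 8, prepending L[row]:
  step 1: row=8, L[8]='$', prepend. Next row=LF[8]=0
  step 2: row=0, L[0]='2', prepend. Next row=LF[0]=12
  step 3: row=12, L[12]='0', prepend. Next row=LF[12]=4
  step 4: row=4, L[4]='1', prepend. Next row=LF[4]=9
  step 5: row=9, L[9]='3', prepend. Next row=LF[9]=18
  step 6: row=18, L[18]='0', prepend. Next row=LF[18]=7
  step 7: row=7, L[7]='1', prepend. Next row=LF[7]=10
  step 8: row=10, L[10]='0', prepend. Next row=LF[10]=3
  step 9: row=3, L[3]='2', prepend. Next row=LF[3]=13
  step 10: row=13, L[13]='0', prepend. Next row=LF[13]=5
  step 11: row=5, L[5]='3', prepend. Next row=LF[5]=17
  step 12: row=17, L[17]='0', prepend. Next row=LF[17]=6
  step 13: row=6, L[6]='0', prepend. Next row=LF[6]=2
  step 14: row=2, L[2]='0', prepend. Next row=LF[2]=1
  step 15: row=1, L[1]='3', prepend. Next row=LF[1]=16
  step 16: row=16, L[16]='1', prepend. Next row=LF[16]=11
  step 17: row=11, L[11]='2', prepend. Next row=LF[11]=14
  step 18: row=14, L[14]='3', prepend. Next row=LF[14]=19
  step 19: row=19, L[19]='2', prepend. Next row=LF[19]=15
  step 20: row=15, L[15]='3', prepend. Next row=LF[15]=20
  step 21: row=20, L[20]='0', prepend. Next row=LF[20]=8
Reversed output: 03232130003020103102$

Answer: 03232130003020103102$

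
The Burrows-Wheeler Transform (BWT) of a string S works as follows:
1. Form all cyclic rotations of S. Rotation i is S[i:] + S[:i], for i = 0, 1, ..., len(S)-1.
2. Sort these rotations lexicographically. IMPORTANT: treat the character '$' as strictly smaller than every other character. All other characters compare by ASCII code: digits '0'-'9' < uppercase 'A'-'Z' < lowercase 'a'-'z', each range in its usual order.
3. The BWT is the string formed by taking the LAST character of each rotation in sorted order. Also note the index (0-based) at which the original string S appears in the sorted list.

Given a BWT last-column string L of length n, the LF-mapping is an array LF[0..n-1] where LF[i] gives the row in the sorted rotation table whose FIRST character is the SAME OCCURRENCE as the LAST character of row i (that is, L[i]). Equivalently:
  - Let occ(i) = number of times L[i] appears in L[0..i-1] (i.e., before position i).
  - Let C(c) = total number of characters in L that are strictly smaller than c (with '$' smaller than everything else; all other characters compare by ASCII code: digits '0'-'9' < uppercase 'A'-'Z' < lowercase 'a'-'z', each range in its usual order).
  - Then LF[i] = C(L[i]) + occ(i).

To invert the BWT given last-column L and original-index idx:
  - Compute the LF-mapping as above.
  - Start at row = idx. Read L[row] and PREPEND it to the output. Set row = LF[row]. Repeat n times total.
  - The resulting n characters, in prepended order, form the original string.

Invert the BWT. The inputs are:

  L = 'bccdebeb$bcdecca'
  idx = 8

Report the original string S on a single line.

Answer: ccecaeddbbcebcb$

Derivation:
LF mapping: 2 6 7 11 13 3 14 4 0 5 8 12 15 9 10 1
Walk LF starting at row 8, prepending L[row]:
  step 1: row=8, L[8]='$', prepend. Next row=LF[8]=0
  step 2: row=0, L[0]='b', prepend. Next row=LF[0]=2
  step 3: row=2, L[2]='c', prepend. Next row=LF[2]=7
  step 4: row=7, L[7]='b', prepend. Next row=LF[7]=4
  step 5: row=4, L[4]='e', prepend. Next row=LF[4]=13
  step 6: row=13, L[13]='c', prepend. Next row=LF[13]=9
  step 7: row=9, L[9]='b', prepend. Next row=LF[9]=5
  step 8: row=5, L[5]='b', prepend. Next row=LF[5]=3
  step 9: row=3, L[3]='d', prepend. Next row=LF[3]=11
  step 10: row=11, L[11]='d', prepend. Next row=LF[11]=12
  step 11: row=12, L[12]='e', prepend. Next row=LF[12]=15
  step 12: row=15, L[15]='a', prepend. Next row=LF[15]=1
  step 13: row=1, L[1]='c', prepend. Next row=LF[1]=6
  step 14: row=6, L[6]='e', prepend. Next row=LF[6]=14
  step 15: row=14, L[14]='c', prepend. Next row=LF[14]=10
  step 16: row=10, L[10]='c', prepend. Next row=LF[10]=8
Reversed output: ccecaeddbbcebcb$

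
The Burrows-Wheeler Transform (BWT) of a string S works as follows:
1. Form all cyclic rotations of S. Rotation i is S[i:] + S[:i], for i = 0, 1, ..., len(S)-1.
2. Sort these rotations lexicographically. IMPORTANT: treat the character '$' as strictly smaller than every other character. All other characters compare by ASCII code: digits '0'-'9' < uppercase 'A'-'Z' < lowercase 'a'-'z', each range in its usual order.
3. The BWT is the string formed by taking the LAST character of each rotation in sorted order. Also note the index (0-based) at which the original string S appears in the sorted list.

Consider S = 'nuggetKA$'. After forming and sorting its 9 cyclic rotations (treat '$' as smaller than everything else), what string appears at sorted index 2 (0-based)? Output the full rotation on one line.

All 9 rotations (rotation i = S[i:]+S[:i]):
  rot[0] = nuggetKA$
  rot[1] = uggetKA$n
  rot[2] = ggetKA$nu
  rot[3] = getKA$nug
  rot[4] = etKA$nugg
  rot[5] = tKA$nugge
  rot[6] = KA$nugget
  rot[7] = A$nuggetK
  rot[8] = $nuggetKA
Sorted (with $ < everything):
  sorted[0] = $nuggetKA
  sorted[1] = A$nuggetK
  sorted[2] = KA$nugget
  sorted[3] = etKA$nugg
  sorted[4] = getKA$nug
  sorted[5] = ggetKA$nu
  sorted[6] = nuggetKA$
  sorted[7] = tKA$nugge
  sorted[8] = uggetKA$n
sorted[2] = KA$nugget

Answer: KA$nugget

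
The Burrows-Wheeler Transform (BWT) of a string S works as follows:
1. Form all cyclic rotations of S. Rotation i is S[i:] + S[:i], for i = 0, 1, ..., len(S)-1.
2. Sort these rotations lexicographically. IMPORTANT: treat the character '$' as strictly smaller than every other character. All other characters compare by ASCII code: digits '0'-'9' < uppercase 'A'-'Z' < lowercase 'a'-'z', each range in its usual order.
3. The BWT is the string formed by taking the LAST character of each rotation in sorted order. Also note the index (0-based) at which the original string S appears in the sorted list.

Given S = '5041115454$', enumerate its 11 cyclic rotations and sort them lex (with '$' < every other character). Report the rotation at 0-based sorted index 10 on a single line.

Answer: 5454$504111

Derivation:
All 11 rotations (rotation i = S[i:]+S[:i]):
  rot[0] = 5041115454$
  rot[1] = 041115454$5
  rot[2] = 41115454$50
  rot[3] = 1115454$504
  rot[4] = 115454$5041
  rot[5] = 15454$50411
  rot[6] = 5454$504111
  rot[7] = 454$5041115
  rot[8] = 54$50411154
  rot[9] = 4$504111545
  rot[10] = $5041115454
Sorted (with $ < everything):
  sorted[0] = $5041115454
  sorted[1] = 041115454$5
  sorted[2] = 1115454$504
  sorted[3] = 115454$5041
  sorted[4] = 15454$50411
  sorted[5] = 4$504111545
  sorted[6] = 41115454$50
  sorted[7] = 454$5041115
  sorted[8] = 5041115454$
  sorted[9] = 54$50411154
  sorted[10] = 5454$504111
sorted[10] = 5454$504111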